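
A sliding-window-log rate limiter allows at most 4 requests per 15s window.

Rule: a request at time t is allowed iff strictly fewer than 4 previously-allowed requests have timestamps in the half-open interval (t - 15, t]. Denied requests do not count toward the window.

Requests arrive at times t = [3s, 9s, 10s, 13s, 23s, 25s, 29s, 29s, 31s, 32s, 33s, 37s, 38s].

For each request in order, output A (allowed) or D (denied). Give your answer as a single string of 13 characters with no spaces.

Tracking allowed requests in the window:
  req#1 t=3s: ALLOW
  req#2 t=9s: ALLOW
  req#3 t=10s: ALLOW
  req#4 t=13s: ALLOW
  req#5 t=23s: ALLOW
  req#6 t=25s: ALLOW
  req#7 t=29s: ALLOW
  req#8 t=29s: ALLOW
  req#9 t=31s: DENY
  req#10 t=32s: DENY
  req#11 t=33s: DENY
  req#12 t=37s: DENY
  req#13 t=38s: ALLOW

Answer: AAAAAAAADDDDA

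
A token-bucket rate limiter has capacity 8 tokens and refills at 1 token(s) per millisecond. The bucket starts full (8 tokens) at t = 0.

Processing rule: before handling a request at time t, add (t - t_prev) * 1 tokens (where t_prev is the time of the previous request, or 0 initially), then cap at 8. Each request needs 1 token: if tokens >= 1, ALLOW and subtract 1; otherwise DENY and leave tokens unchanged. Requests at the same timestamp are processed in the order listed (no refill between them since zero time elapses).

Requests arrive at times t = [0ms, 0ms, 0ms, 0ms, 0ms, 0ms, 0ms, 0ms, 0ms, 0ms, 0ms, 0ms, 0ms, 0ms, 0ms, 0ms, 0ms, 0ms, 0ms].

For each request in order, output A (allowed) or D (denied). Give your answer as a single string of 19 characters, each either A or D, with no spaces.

Simulating step by step:
  req#1 t=0ms: ALLOW
  req#2 t=0ms: ALLOW
  req#3 t=0ms: ALLOW
  req#4 t=0ms: ALLOW
  req#5 t=0ms: ALLOW
  req#6 t=0ms: ALLOW
  req#7 t=0ms: ALLOW
  req#8 t=0ms: ALLOW
  req#9 t=0ms: DENY
  req#10 t=0ms: DENY
  req#11 t=0ms: DENY
  req#12 t=0ms: DENY
  req#13 t=0ms: DENY
  req#14 t=0ms: DENY
  req#15 t=0ms: DENY
  req#16 t=0ms: DENY
  req#17 t=0ms: DENY
  req#18 t=0ms: DENY
  req#19 t=0ms: DENY

Answer: AAAAAAAADDDDDDDDDDD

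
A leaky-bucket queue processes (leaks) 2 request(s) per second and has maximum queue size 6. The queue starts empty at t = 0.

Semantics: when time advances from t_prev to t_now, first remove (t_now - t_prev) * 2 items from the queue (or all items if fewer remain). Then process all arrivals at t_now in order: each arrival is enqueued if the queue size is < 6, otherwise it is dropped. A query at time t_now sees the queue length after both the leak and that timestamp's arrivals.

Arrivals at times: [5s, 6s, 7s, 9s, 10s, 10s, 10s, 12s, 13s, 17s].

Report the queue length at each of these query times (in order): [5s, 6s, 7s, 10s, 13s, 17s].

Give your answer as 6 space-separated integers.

Answer: 1 1 1 3 1 1

Derivation:
Queue lengths at query times:
  query t=5s: backlog = 1
  query t=6s: backlog = 1
  query t=7s: backlog = 1
  query t=10s: backlog = 3
  query t=13s: backlog = 1
  query t=17s: backlog = 1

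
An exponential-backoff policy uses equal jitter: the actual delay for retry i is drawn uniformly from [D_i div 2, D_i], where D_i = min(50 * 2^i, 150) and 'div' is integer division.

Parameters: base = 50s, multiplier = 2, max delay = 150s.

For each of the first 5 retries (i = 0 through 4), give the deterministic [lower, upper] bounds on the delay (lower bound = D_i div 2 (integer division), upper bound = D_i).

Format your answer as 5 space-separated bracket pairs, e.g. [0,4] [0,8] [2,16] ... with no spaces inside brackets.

Answer: [25,50] [50,100] [75,150] [75,150] [75,150]

Derivation:
Computing bounds per retry:
  i=0: D_i=min(50*2^0,150)=50, bounds=[25,50]
  i=1: D_i=min(50*2^1,150)=100, bounds=[50,100]
  i=2: D_i=min(50*2^2,150)=150, bounds=[75,150]
  i=3: D_i=min(50*2^3,150)=150, bounds=[75,150]
  i=4: D_i=min(50*2^4,150)=150, bounds=[75,150]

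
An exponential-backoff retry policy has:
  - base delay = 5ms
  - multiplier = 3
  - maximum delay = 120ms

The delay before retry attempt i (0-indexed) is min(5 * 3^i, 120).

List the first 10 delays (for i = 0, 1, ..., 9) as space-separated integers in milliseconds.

Computing each delay:
  i=0: min(5*3^0, 120) = 5
  i=1: min(5*3^1, 120) = 15
  i=2: min(5*3^2, 120) = 45
  i=3: min(5*3^3, 120) = 120
  i=4: min(5*3^4, 120) = 120
  i=5: min(5*3^5, 120) = 120
  i=6: min(5*3^6, 120) = 120
  i=7: min(5*3^7, 120) = 120
  i=8: min(5*3^8, 120) = 120
  i=9: min(5*3^9, 120) = 120

Answer: 5 15 45 120 120 120 120 120 120 120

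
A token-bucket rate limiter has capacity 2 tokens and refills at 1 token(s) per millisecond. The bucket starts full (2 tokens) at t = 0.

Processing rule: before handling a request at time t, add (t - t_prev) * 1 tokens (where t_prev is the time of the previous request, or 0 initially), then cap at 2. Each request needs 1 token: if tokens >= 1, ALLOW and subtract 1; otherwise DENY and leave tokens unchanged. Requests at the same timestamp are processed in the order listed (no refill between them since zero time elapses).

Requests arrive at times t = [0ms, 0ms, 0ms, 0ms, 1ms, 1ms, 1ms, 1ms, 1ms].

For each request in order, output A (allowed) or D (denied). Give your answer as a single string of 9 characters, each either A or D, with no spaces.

Answer: AADDADDDD

Derivation:
Simulating step by step:
  req#1 t=0ms: ALLOW
  req#2 t=0ms: ALLOW
  req#3 t=0ms: DENY
  req#4 t=0ms: DENY
  req#5 t=1ms: ALLOW
  req#6 t=1ms: DENY
  req#7 t=1ms: DENY
  req#8 t=1ms: DENY
  req#9 t=1ms: DENY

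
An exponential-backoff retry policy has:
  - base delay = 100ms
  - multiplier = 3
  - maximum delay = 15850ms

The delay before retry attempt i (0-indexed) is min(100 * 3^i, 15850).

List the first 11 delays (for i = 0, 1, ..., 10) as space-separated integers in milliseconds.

Computing each delay:
  i=0: min(100*3^0, 15850) = 100
  i=1: min(100*3^1, 15850) = 300
  i=2: min(100*3^2, 15850) = 900
  i=3: min(100*3^3, 15850) = 2700
  i=4: min(100*3^4, 15850) = 8100
  i=5: min(100*3^5, 15850) = 15850
  i=6: min(100*3^6, 15850) = 15850
  i=7: min(100*3^7, 15850) = 15850
  i=8: min(100*3^8, 15850) = 15850
  i=9: min(100*3^9, 15850) = 15850
  i=10: min(100*3^10, 15850) = 15850

Answer: 100 300 900 2700 8100 15850 15850 15850 15850 15850 15850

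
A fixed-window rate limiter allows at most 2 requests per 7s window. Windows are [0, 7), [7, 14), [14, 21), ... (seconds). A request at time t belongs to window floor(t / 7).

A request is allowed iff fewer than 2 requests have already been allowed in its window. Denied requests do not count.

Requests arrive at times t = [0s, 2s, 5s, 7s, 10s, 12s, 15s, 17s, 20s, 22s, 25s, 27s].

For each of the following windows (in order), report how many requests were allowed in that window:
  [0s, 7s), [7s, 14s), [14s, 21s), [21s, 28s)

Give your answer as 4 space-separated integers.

Processing requests:
  req#1 t=0s (window 0): ALLOW
  req#2 t=2s (window 0): ALLOW
  req#3 t=5s (window 0): DENY
  req#4 t=7s (window 1): ALLOW
  req#5 t=10s (window 1): ALLOW
  req#6 t=12s (window 1): DENY
  req#7 t=15s (window 2): ALLOW
  req#8 t=17s (window 2): ALLOW
  req#9 t=20s (window 2): DENY
  req#10 t=22s (window 3): ALLOW
  req#11 t=25s (window 3): ALLOW
  req#12 t=27s (window 3): DENY

Allowed counts by window: 2 2 2 2

Answer: 2 2 2 2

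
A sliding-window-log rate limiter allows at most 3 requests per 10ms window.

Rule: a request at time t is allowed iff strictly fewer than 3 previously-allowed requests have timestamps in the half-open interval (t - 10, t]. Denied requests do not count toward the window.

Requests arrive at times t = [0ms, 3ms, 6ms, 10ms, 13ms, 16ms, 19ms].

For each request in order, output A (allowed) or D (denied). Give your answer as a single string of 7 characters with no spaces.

Tracking allowed requests in the window:
  req#1 t=0ms: ALLOW
  req#2 t=3ms: ALLOW
  req#3 t=6ms: ALLOW
  req#4 t=10ms: ALLOW
  req#5 t=13ms: ALLOW
  req#6 t=16ms: ALLOW
  req#7 t=19ms: DENY

Answer: AAAAAAD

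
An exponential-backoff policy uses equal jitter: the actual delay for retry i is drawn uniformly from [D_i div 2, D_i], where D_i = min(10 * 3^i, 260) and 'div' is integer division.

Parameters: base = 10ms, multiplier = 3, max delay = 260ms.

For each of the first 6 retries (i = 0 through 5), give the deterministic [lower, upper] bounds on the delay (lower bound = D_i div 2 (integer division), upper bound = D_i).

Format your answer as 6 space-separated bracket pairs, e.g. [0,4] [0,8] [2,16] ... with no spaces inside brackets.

Computing bounds per retry:
  i=0: D_i=min(10*3^0,260)=10, bounds=[5,10]
  i=1: D_i=min(10*3^1,260)=30, bounds=[15,30]
  i=2: D_i=min(10*3^2,260)=90, bounds=[45,90]
  i=3: D_i=min(10*3^3,260)=260, bounds=[130,260]
  i=4: D_i=min(10*3^4,260)=260, bounds=[130,260]
  i=5: D_i=min(10*3^5,260)=260, bounds=[130,260]

Answer: [5,10] [15,30] [45,90] [130,260] [130,260] [130,260]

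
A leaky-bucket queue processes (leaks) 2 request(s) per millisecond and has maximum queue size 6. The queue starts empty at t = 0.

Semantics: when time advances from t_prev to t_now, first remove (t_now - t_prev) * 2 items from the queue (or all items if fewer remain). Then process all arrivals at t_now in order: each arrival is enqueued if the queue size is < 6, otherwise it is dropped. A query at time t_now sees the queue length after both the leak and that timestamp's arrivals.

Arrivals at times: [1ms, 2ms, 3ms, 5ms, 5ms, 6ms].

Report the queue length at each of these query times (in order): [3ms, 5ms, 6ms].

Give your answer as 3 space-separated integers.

Queue lengths at query times:
  query t=3ms: backlog = 1
  query t=5ms: backlog = 2
  query t=6ms: backlog = 1

Answer: 1 2 1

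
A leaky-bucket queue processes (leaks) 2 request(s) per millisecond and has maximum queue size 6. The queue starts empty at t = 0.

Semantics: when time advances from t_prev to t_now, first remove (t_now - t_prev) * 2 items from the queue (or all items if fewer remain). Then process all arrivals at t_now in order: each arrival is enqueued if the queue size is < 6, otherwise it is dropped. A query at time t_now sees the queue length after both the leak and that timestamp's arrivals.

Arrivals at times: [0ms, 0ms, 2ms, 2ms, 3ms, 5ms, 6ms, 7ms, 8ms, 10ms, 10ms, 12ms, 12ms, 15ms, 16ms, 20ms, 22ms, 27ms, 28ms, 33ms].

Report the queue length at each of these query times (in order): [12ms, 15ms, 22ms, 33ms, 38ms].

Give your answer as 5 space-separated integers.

Answer: 2 1 1 1 0

Derivation:
Queue lengths at query times:
  query t=12ms: backlog = 2
  query t=15ms: backlog = 1
  query t=22ms: backlog = 1
  query t=33ms: backlog = 1
  query t=38ms: backlog = 0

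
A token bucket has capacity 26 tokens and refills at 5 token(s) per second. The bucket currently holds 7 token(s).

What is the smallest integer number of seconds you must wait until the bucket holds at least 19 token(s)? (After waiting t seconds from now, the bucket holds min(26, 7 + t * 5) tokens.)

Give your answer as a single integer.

Need 7 + t * 5 >= 19, so t >= 12/5.
Smallest integer t = ceil(12/5) = 3.

Answer: 3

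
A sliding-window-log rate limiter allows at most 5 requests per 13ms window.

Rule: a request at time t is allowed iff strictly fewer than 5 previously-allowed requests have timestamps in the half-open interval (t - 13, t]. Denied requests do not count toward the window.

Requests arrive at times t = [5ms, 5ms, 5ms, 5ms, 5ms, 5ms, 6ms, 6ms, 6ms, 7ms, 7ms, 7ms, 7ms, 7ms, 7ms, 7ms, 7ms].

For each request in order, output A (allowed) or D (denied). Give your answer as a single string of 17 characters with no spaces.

Answer: AAAAADDDDDDDDDDDD

Derivation:
Tracking allowed requests in the window:
  req#1 t=5ms: ALLOW
  req#2 t=5ms: ALLOW
  req#3 t=5ms: ALLOW
  req#4 t=5ms: ALLOW
  req#5 t=5ms: ALLOW
  req#6 t=5ms: DENY
  req#7 t=6ms: DENY
  req#8 t=6ms: DENY
  req#9 t=6ms: DENY
  req#10 t=7ms: DENY
  req#11 t=7ms: DENY
  req#12 t=7ms: DENY
  req#13 t=7ms: DENY
  req#14 t=7ms: DENY
  req#15 t=7ms: DENY
  req#16 t=7ms: DENY
  req#17 t=7ms: DENY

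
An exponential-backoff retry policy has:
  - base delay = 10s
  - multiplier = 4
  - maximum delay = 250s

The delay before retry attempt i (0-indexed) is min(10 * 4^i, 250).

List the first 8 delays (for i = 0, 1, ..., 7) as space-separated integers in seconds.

Answer: 10 40 160 250 250 250 250 250

Derivation:
Computing each delay:
  i=0: min(10*4^0, 250) = 10
  i=1: min(10*4^1, 250) = 40
  i=2: min(10*4^2, 250) = 160
  i=3: min(10*4^3, 250) = 250
  i=4: min(10*4^4, 250) = 250
  i=5: min(10*4^5, 250) = 250
  i=6: min(10*4^6, 250) = 250
  i=7: min(10*4^7, 250) = 250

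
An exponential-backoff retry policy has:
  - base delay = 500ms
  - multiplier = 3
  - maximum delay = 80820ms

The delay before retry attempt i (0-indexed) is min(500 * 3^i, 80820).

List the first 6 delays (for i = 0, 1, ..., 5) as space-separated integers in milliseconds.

Answer: 500 1500 4500 13500 40500 80820

Derivation:
Computing each delay:
  i=0: min(500*3^0, 80820) = 500
  i=1: min(500*3^1, 80820) = 1500
  i=2: min(500*3^2, 80820) = 4500
  i=3: min(500*3^3, 80820) = 13500
  i=4: min(500*3^4, 80820) = 40500
  i=5: min(500*3^5, 80820) = 80820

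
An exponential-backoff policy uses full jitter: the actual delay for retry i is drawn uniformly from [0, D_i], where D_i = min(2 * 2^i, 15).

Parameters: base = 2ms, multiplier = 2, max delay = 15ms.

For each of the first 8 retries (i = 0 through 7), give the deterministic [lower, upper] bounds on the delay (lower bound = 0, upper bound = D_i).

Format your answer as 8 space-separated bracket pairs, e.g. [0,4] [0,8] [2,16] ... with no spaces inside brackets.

Computing bounds per retry:
  i=0: D_i=min(2*2^0,15)=2, bounds=[0,2]
  i=1: D_i=min(2*2^1,15)=4, bounds=[0,4]
  i=2: D_i=min(2*2^2,15)=8, bounds=[0,8]
  i=3: D_i=min(2*2^3,15)=15, bounds=[0,15]
  i=4: D_i=min(2*2^4,15)=15, bounds=[0,15]
  i=5: D_i=min(2*2^5,15)=15, bounds=[0,15]
  i=6: D_i=min(2*2^6,15)=15, bounds=[0,15]
  i=7: D_i=min(2*2^7,15)=15, bounds=[0,15]

Answer: [0,2] [0,4] [0,8] [0,15] [0,15] [0,15] [0,15] [0,15]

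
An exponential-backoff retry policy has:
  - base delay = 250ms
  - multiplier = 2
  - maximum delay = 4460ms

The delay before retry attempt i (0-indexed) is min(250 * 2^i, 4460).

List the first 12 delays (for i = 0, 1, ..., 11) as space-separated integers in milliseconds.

Computing each delay:
  i=0: min(250*2^0, 4460) = 250
  i=1: min(250*2^1, 4460) = 500
  i=2: min(250*2^2, 4460) = 1000
  i=3: min(250*2^3, 4460) = 2000
  i=4: min(250*2^4, 4460) = 4000
  i=5: min(250*2^5, 4460) = 4460
  i=6: min(250*2^6, 4460) = 4460
  i=7: min(250*2^7, 4460) = 4460
  i=8: min(250*2^8, 4460) = 4460
  i=9: min(250*2^9, 4460) = 4460
  i=10: min(250*2^10, 4460) = 4460
  i=11: min(250*2^11, 4460) = 4460

Answer: 250 500 1000 2000 4000 4460 4460 4460 4460 4460 4460 4460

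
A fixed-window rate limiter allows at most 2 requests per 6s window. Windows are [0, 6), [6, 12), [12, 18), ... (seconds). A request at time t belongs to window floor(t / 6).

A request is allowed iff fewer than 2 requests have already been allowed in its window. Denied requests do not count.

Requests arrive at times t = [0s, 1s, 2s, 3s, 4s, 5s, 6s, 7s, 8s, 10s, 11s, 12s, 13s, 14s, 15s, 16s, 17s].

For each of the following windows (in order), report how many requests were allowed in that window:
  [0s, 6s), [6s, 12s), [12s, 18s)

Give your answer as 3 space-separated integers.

Processing requests:
  req#1 t=0s (window 0): ALLOW
  req#2 t=1s (window 0): ALLOW
  req#3 t=2s (window 0): DENY
  req#4 t=3s (window 0): DENY
  req#5 t=4s (window 0): DENY
  req#6 t=5s (window 0): DENY
  req#7 t=6s (window 1): ALLOW
  req#8 t=7s (window 1): ALLOW
  req#9 t=8s (window 1): DENY
  req#10 t=10s (window 1): DENY
  req#11 t=11s (window 1): DENY
  req#12 t=12s (window 2): ALLOW
  req#13 t=13s (window 2): ALLOW
  req#14 t=14s (window 2): DENY
  req#15 t=15s (window 2): DENY
  req#16 t=16s (window 2): DENY
  req#17 t=17s (window 2): DENY

Allowed counts by window: 2 2 2

Answer: 2 2 2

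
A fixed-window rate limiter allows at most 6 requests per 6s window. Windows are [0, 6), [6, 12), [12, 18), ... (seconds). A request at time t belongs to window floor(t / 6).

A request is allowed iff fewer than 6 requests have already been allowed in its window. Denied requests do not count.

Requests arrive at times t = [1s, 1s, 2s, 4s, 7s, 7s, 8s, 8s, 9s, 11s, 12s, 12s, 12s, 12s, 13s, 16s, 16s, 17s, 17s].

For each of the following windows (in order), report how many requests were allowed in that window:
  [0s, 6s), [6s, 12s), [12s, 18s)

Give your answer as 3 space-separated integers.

Answer: 4 6 6

Derivation:
Processing requests:
  req#1 t=1s (window 0): ALLOW
  req#2 t=1s (window 0): ALLOW
  req#3 t=2s (window 0): ALLOW
  req#4 t=4s (window 0): ALLOW
  req#5 t=7s (window 1): ALLOW
  req#6 t=7s (window 1): ALLOW
  req#7 t=8s (window 1): ALLOW
  req#8 t=8s (window 1): ALLOW
  req#9 t=9s (window 1): ALLOW
  req#10 t=11s (window 1): ALLOW
  req#11 t=12s (window 2): ALLOW
  req#12 t=12s (window 2): ALLOW
  req#13 t=12s (window 2): ALLOW
  req#14 t=12s (window 2): ALLOW
  req#15 t=13s (window 2): ALLOW
  req#16 t=16s (window 2): ALLOW
  req#17 t=16s (window 2): DENY
  req#18 t=17s (window 2): DENY
  req#19 t=17s (window 2): DENY

Allowed counts by window: 4 6 6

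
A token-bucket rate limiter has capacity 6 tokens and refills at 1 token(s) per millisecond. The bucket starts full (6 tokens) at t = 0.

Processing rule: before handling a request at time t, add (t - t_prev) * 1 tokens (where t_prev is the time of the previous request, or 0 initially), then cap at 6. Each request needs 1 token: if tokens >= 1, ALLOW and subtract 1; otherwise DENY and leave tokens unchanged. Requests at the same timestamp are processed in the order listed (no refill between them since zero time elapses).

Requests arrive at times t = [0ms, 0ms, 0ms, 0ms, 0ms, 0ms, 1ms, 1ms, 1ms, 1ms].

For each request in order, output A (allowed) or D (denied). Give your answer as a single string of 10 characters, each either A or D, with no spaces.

Answer: AAAAAAADDD

Derivation:
Simulating step by step:
  req#1 t=0ms: ALLOW
  req#2 t=0ms: ALLOW
  req#3 t=0ms: ALLOW
  req#4 t=0ms: ALLOW
  req#5 t=0ms: ALLOW
  req#6 t=0ms: ALLOW
  req#7 t=1ms: ALLOW
  req#8 t=1ms: DENY
  req#9 t=1ms: DENY
  req#10 t=1ms: DENY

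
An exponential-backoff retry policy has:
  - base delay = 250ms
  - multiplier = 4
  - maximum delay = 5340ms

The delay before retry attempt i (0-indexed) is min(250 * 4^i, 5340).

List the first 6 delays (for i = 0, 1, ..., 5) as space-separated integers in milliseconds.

Answer: 250 1000 4000 5340 5340 5340

Derivation:
Computing each delay:
  i=0: min(250*4^0, 5340) = 250
  i=1: min(250*4^1, 5340) = 1000
  i=2: min(250*4^2, 5340) = 4000
  i=3: min(250*4^3, 5340) = 5340
  i=4: min(250*4^4, 5340) = 5340
  i=5: min(250*4^5, 5340) = 5340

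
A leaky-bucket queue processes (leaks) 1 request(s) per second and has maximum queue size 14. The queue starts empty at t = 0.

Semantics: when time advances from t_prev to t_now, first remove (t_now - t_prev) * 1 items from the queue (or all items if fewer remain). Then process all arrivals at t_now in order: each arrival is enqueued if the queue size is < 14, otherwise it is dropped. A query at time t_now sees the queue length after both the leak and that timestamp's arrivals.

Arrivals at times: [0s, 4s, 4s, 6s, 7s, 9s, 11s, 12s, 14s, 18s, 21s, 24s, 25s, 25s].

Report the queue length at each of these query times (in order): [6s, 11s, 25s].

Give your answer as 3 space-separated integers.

Queue lengths at query times:
  query t=6s: backlog = 1
  query t=11s: backlog = 1
  query t=25s: backlog = 2

Answer: 1 1 2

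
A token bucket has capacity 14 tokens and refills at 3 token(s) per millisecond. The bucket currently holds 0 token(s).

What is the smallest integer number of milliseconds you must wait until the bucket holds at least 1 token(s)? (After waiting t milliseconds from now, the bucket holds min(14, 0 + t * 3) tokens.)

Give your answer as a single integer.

Answer: 1

Derivation:
Need 0 + t * 3 >= 1, so t >= 1/3.
Smallest integer t = ceil(1/3) = 1.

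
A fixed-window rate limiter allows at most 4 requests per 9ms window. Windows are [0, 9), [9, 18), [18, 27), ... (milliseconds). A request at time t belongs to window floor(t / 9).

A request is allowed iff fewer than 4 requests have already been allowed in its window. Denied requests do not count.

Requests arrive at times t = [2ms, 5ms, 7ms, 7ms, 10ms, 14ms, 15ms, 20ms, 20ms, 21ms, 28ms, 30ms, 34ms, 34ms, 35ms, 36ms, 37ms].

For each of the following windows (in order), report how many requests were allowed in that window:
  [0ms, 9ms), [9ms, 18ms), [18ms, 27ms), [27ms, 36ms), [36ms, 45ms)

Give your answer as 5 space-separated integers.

Answer: 4 3 3 4 2

Derivation:
Processing requests:
  req#1 t=2ms (window 0): ALLOW
  req#2 t=5ms (window 0): ALLOW
  req#3 t=7ms (window 0): ALLOW
  req#4 t=7ms (window 0): ALLOW
  req#5 t=10ms (window 1): ALLOW
  req#6 t=14ms (window 1): ALLOW
  req#7 t=15ms (window 1): ALLOW
  req#8 t=20ms (window 2): ALLOW
  req#9 t=20ms (window 2): ALLOW
  req#10 t=21ms (window 2): ALLOW
  req#11 t=28ms (window 3): ALLOW
  req#12 t=30ms (window 3): ALLOW
  req#13 t=34ms (window 3): ALLOW
  req#14 t=34ms (window 3): ALLOW
  req#15 t=35ms (window 3): DENY
  req#16 t=36ms (window 4): ALLOW
  req#17 t=37ms (window 4): ALLOW

Allowed counts by window: 4 3 3 4 2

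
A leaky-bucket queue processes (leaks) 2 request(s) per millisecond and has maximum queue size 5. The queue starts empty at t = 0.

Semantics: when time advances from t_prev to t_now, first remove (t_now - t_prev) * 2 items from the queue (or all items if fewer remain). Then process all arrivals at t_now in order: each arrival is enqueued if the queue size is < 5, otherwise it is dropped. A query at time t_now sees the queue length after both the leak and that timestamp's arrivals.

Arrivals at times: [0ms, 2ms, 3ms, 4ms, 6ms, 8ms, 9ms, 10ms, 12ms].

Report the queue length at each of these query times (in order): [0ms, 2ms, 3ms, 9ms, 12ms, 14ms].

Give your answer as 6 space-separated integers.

Queue lengths at query times:
  query t=0ms: backlog = 1
  query t=2ms: backlog = 1
  query t=3ms: backlog = 1
  query t=9ms: backlog = 1
  query t=12ms: backlog = 1
  query t=14ms: backlog = 0

Answer: 1 1 1 1 1 0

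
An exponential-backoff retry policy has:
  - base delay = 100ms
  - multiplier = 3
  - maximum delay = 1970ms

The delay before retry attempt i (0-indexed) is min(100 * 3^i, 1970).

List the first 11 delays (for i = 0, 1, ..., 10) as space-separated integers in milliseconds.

Computing each delay:
  i=0: min(100*3^0, 1970) = 100
  i=1: min(100*3^1, 1970) = 300
  i=2: min(100*3^2, 1970) = 900
  i=3: min(100*3^3, 1970) = 1970
  i=4: min(100*3^4, 1970) = 1970
  i=5: min(100*3^5, 1970) = 1970
  i=6: min(100*3^6, 1970) = 1970
  i=7: min(100*3^7, 1970) = 1970
  i=8: min(100*3^8, 1970) = 1970
  i=9: min(100*3^9, 1970) = 1970
  i=10: min(100*3^10, 1970) = 1970

Answer: 100 300 900 1970 1970 1970 1970 1970 1970 1970 1970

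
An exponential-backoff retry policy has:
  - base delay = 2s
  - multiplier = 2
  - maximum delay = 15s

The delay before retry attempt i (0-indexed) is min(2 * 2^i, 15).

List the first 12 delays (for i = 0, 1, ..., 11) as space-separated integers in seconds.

Answer: 2 4 8 15 15 15 15 15 15 15 15 15

Derivation:
Computing each delay:
  i=0: min(2*2^0, 15) = 2
  i=1: min(2*2^1, 15) = 4
  i=2: min(2*2^2, 15) = 8
  i=3: min(2*2^3, 15) = 15
  i=4: min(2*2^4, 15) = 15
  i=5: min(2*2^5, 15) = 15
  i=6: min(2*2^6, 15) = 15
  i=7: min(2*2^7, 15) = 15
  i=8: min(2*2^8, 15) = 15
  i=9: min(2*2^9, 15) = 15
  i=10: min(2*2^10, 15) = 15
  i=11: min(2*2^11, 15) = 15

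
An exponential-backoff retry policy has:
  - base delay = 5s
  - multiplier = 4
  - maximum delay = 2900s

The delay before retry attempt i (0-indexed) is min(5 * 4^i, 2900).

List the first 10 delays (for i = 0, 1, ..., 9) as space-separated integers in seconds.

Answer: 5 20 80 320 1280 2900 2900 2900 2900 2900

Derivation:
Computing each delay:
  i=0: min(5*4^0, 2900) = 5
  i=1: min(5*4^1, 2900) = 20
  i=2: min(5*4^2, 2900) = 80
  i=3: min(5*4^3, 2900) = 320
  i=4: min(5*4^4, 2900) = 1280
  i=5: min(5*4^5, 2900) = 2900
  i=6: min(5*4^6, 2900) = 2900
  i=7: min(5*4^7, 2900) = 2900
  i=8: min(5*4^8, 2900) = 2900
  i=9: min(5*4^9, 2900) = 2900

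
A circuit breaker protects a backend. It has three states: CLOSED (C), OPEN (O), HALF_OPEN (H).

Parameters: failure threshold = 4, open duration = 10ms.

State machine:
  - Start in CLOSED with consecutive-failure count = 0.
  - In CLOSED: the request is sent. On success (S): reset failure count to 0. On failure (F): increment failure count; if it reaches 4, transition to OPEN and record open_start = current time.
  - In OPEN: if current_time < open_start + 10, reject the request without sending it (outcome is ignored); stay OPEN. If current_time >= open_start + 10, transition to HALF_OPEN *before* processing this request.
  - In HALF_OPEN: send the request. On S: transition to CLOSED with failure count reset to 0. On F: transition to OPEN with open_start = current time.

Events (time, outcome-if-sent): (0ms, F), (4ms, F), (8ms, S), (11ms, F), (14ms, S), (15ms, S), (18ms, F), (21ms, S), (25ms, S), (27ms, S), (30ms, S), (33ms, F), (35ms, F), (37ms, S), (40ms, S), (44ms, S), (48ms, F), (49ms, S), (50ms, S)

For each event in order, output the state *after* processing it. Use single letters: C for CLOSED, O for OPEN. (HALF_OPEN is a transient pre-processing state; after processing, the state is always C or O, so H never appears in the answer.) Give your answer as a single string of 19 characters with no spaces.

Answer: CCCCCCCCCCCCCCCCCCC

Derivation:
State after each event:
  event#1 t=0ms outcome=F: state=CLOSED
  event#2 t=4ms outcome=F: state=CLOSED
  event#3 t=8ms outcome=S: state=CLOSED
  event#4 t=11ms outcome=F: state=CLOSED
  event#5 t=14ms outcome=S: state=CLOSED
  event#6 t=15ms outcome=S: state=CLOSED
  event#7 t=18ms outcome=F: state=CLOSED
  event#8 t=21ms outcome=S: state=CLOSED
  event#9 t=25ms outcome=S: state=CLOSED
  event#10 t=27ms outcome=S: state=CLOSED
  event#11 t=30ms outcome=S: state=CLOSED
  event#12 t=33ms outcome=F: state=CLOSED
  event#13 t=35ms outcome=F: state=CLOSED
  event#14 t=37ms outcome=S: state=CLOSED
  event#15 t=40ms outcome=S: state=CLOSED
  event#16 t=44ms outcome=S: state=CLOSED
  event#17 t=48ms outcome=F: state=CLOSED
  event#18 t=49ms outcome=S: state=CLOSED
  event#19 t=50ms outcome=S: state=CLOSED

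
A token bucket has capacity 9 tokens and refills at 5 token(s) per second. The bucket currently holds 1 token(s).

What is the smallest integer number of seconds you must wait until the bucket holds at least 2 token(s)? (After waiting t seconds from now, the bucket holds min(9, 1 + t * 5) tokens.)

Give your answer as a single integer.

Answer: 1

Derivation:
Need 1 + t * 5 >= 2, so t >= 1/5.
Smallest integer t = ceil(1/5) = 1.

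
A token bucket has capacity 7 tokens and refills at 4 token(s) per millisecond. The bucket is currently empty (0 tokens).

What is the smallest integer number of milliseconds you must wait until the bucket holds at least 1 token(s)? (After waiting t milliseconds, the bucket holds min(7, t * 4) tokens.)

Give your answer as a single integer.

Answer: 1

Derivation:
Need t * 4 >= 1, so t >= 1/4.
Smallest integer t = ceil(1/4) = 1.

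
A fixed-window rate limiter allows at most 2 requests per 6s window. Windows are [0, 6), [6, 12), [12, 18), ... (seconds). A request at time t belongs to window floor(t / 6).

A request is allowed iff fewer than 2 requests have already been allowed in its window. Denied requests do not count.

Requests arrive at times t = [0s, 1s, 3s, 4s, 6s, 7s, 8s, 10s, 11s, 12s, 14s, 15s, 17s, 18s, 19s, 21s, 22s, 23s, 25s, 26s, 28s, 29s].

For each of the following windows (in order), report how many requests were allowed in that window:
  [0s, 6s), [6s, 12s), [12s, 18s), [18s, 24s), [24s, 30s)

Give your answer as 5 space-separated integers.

Processing requests:
  req#1 t=0s (window 0): ALLOW
  req#2 t=1s (window 0): ALLOW
  req#3 t=3s (window 0): DENY
  req#4 t=4s (window 0): DENY
  req#5 t=6s (window 1): ALLOW
  req#6 t=7s (window 1): ALLOW
  req#7 t=8s (window 1): DENY
  req#8 t=10s (window 1): DENY
  req#9 t=11s (window 1): DENY
  req#10 t=12s (window 2): ALLOW
  req#11 t=14s (window 2): ALLOW
  req#12 t=15s (window 2): DENY
  req#13 t=17s (window 2): DENY
  req#14 t=18s (window 3): ALLOW
  req#15 t=19s (window 3): ALLOW
  req#16 t=21s (window 3): DENY
  req#17 t=22s (window 3): DENY
  req#18 t=23s (window 3): DENY
  req#19 t=25s (window 4): ALLOW
  req#20 t=26s (window 4): ALLOW
  req#21 t=28s (window 4): DENY
  req#22 t=29s (window 4): DENY

Allowed counts by window: 2 2 2 2 2

Answer: 2 2 2 2 2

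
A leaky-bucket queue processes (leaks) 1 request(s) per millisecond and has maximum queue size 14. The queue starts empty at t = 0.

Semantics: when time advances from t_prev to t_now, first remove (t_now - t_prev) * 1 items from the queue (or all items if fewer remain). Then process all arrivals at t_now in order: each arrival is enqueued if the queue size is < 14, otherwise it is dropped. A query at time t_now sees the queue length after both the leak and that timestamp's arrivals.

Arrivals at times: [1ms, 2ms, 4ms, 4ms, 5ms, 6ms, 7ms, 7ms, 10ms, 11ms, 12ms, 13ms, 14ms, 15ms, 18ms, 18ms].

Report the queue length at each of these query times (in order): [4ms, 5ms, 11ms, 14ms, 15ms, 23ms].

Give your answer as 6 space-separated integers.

Answer: 2 2 1 1 1 0

Derivation:
Queue lengths at query times:
  query t=4ms: backlog = 2
  query t=5ms: backlog = 2
  query t=11ms: backlog = 1
  query t=14ms: backlog = 1
  query t=15ms: backlog = 1
  query t=23ms: backlog = 0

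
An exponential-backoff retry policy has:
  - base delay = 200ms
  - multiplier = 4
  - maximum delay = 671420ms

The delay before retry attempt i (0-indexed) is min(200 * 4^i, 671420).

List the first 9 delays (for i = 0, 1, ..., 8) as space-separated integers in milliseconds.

Answer: 200 800 3200 12800 51200 204800 671420 671420 671420

Derivation:
Computing each delay:
  i=0: min(200*4^0, 671420) = 200
  i=1: min(200*4^1, 671420) = 800
  i=2: min(200*4^2, 671420) = 3200
  i=3: min(200*4^3, 671420) = 12800
  i=4: min(200*4^4, 671420) = 51200
  i=5: min(200*4^5, 671420) = 204800
  i=6: min(200*4^6, 671420) = 671420
  i=7: min(200*4^7, 671420) = 671420
  i=8: min(200*4^8, 671420) = 671420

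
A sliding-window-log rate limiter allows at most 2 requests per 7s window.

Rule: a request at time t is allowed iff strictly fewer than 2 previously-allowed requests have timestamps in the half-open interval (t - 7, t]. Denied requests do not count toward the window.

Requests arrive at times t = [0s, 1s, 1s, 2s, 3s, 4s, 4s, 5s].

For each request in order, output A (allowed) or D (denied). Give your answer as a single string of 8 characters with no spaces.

Tracking allowed requests in the window:
  req#1 t=0s: ALLOW
  req#2 t=1s: ALLOW
  req#3 t=1s: DENY
  req#4 t=2s: DENY
  req#5 t=3s: DENY
  req#6 t=4s: DENY
  req#7 t=4s: DENY
  req#8 t=5s: DENY

Answer: AADDDDDD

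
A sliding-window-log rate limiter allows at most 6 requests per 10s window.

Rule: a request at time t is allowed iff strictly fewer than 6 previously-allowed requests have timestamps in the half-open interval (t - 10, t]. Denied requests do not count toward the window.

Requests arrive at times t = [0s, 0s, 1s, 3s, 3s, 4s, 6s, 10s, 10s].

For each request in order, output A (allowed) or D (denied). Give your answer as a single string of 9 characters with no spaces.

Tracking allowed requests in the window:
  req#1 t=0s: ALLOW
  req#2 t=0s: ALLOW
  req#3 t=1s: ALLOW
  req#4 t=3s: ALLOW
  req#5 t=3s: ALLOW
  req#6 t=4s: ALLOW
  req#7 t=6s: DENY
  req#8 t=10s: ALLOW
  req#9 t=10s: ALLOW

Answer: AAAAAADAA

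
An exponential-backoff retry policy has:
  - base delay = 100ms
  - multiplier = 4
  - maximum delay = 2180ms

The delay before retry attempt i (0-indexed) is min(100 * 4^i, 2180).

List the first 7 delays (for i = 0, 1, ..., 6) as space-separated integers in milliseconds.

Computing each delay:
  i=0: min(100*4^0, 2180) = 100
  i=1: min(100*4^1, 2180) = 400
  i=2: min(100*4^2, 2180) = 1600
  i=3: min(100*4^3, 2180) = 2180
  i=4: min(100*4^4, 2180) = 2180
  i=5: min(100*4^5, 2180) = 2180
  i=6: min(100*4^6, 2180) = 2180

Answer: 100 400 1600 2180 2180 2180 2180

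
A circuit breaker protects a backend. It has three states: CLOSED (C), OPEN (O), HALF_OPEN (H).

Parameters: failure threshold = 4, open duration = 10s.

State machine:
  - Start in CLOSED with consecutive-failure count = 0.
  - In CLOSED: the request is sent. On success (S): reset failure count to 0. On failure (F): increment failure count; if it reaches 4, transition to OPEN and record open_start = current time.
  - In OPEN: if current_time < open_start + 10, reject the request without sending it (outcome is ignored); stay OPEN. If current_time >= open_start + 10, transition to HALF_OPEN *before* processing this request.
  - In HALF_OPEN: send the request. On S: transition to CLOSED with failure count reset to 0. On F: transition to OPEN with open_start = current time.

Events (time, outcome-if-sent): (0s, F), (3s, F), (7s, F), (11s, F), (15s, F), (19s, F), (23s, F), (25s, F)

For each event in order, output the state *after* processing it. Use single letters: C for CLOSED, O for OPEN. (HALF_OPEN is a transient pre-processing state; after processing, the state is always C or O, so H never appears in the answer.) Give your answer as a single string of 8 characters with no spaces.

State after each event:
  event#1 t=0s outcome=F: state=CLOSED
  event#2 t=3s outcome=F: state=CLOSED
  event#3 t=7s outcome=F: state=CLOSED
  event#4 t=11s outcome=F: state=OPEN
  event#5 t=15s outcome=F: state=OPEN
  event#6 t=19s outcome=F: state=OPEN
  event#7 t=23s outcome=F: state=OPEN
  event#8 t=25s outcome=F: state=OPEN

Answer: CCCOOOOO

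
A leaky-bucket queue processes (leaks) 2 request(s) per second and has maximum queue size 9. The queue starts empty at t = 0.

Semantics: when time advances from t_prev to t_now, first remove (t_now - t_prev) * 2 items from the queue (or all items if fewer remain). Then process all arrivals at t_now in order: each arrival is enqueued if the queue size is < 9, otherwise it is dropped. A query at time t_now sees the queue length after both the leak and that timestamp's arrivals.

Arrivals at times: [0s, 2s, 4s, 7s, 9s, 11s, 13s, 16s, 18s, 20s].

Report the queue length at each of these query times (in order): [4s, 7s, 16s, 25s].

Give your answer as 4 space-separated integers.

Queue lengths at query times:
  query t=4s: backlog = 1
  query t=7s: backlog = 1
  query t=16s: backlog = 1
  query t=25s: backlog = 0

Answer: 1 1 1 0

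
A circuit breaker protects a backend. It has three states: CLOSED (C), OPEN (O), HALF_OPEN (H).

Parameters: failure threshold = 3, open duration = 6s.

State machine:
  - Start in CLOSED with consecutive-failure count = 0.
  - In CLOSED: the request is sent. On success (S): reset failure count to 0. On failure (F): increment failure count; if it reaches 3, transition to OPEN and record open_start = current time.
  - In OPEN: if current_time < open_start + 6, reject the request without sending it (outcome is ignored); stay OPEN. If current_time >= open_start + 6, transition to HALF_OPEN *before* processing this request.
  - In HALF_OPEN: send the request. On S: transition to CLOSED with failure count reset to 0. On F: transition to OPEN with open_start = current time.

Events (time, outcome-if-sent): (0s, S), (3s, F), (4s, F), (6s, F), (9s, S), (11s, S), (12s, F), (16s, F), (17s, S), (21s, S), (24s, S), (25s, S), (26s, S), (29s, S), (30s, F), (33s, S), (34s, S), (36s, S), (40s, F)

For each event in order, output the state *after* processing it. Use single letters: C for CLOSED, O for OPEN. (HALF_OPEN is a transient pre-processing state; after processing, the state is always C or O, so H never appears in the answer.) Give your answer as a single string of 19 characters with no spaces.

State after each event:
  event#1 t=0s outcome=S: state=CLOSED
  event#2 t=3s outcome=F: state=CLOSED
  event#3 t=4s outcome=F: state=CLOSED
  event#4 t=6s outcome=F: state=OPEN
  event#5 t=9s outcome=S: state=OPEN
  event#6 t=11s outcome=S: state=OPEN
  event#7 t=12s outcome=F: state=OPEN
  event#8 t=16s outcome=F: state=OPEN
  event#9 t=17s outcome=S: state=OPEN
  event#10 t=21s outcome=S: state=CLOSED
  event#11 t=24s outcome=S: state=CLOSED
  event#12 t=25s outcome=S: state=CLOSED
  event#13 t=26s outcome=S: state=CLOSED
  event#14 t=29s outcome=S: state=CLOSED
  event#15 t=30s outcome=F: state=CLOSED
  event#16 t=33s outcome=S: state=CLOSED
  event#17 t=34s outcome=S: state=CLOSED
  event#18 t=36s outcome=S: state=CLOSED
  event#19 t=40s outcome=F: state=CLOSED

Answer: CCCOOOOOOCCCCCCCCCC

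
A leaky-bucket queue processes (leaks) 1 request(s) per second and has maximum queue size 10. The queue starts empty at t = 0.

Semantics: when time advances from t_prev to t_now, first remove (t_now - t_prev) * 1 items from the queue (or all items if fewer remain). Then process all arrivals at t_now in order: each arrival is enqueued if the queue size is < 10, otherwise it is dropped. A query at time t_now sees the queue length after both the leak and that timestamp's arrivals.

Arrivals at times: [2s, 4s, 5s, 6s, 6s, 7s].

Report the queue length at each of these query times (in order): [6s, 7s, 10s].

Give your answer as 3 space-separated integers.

Answer: 2 2 0

Derivation:
Queue lengths at query times:
  query t=6s: backlog = 2
  query t=7s: backlog = 2
  query t=10s: backlog = 0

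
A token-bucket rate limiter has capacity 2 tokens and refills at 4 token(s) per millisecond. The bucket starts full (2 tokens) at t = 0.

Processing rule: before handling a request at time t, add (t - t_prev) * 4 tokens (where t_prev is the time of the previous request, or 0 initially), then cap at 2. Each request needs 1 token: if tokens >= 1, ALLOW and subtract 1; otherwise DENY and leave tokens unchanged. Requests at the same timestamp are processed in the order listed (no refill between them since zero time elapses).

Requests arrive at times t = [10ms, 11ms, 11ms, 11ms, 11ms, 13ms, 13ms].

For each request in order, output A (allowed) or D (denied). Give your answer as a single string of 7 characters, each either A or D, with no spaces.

Answer: AAADDAA

Derivation:
Simulating step by step:
  req#1 t=10ms: ALLOW
  req#2 t=11ms: ALLOW
  req#3 t=11ms: ALLOW
  req#4 t=11ms: DENY
  req#5 t=11ms: DENY
  req#6 t=13ms: ALLOW
  req#7 t=13ms: ALLOW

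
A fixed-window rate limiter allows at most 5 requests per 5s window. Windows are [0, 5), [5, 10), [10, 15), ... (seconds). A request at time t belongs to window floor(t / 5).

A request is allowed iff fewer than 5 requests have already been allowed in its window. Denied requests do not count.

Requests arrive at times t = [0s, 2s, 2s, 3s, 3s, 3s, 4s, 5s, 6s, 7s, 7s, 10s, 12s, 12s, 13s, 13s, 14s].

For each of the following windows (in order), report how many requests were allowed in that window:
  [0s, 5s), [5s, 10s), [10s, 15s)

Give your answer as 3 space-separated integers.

Answer: 5 4 5

Derivation:
Processing requests:
  req#1 t=0s (window 0): ALLOW
  req#2 t=2s (window 0): ALLOW
  req#3 t=2s (window 0): ALLOW
  req#4 t=3s (window 0): ALLOW
  req#5 t=3s (window 0): ALLOW
  req#6 t=3s (window 0): DENY
  req#7 t=4s (window 0): DENY
  req#8 t=5s (window 1): ALLOW
  req#9 t=6s (window 1): ALLOW
  req#10 t=7s (window 1): ALLOW
  req#11 t=7s (window 1): ALLOW
  req#12 t=10s (window 2): ALLOW
  req#13 t=12s (window 2): ALLOW
  req#14 t=12s (window 2): ALLOW
  req#15 t=13s (window 2): ALLOW
  req#16 t=13s (window 2): ALLOW
  req#17 t=14s (window 2): DENY

Allowed counts by window: 5 4 5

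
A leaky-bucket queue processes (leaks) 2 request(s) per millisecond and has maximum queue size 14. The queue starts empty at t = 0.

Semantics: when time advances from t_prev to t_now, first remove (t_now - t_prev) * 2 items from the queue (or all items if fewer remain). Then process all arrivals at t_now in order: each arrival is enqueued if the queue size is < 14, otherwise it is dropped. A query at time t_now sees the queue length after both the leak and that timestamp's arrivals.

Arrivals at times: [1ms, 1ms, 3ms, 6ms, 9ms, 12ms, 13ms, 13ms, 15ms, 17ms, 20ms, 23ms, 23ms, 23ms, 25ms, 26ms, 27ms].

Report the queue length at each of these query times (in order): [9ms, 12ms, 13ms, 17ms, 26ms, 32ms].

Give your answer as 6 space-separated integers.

Answer: 1 1 2 1 1 0

Derivation:
Queue lengths at query times:
  query t=9ms: backlog = 1
  query t=12ms: backlog = 1
  query t=13ms: backlog = 2
  query t=17ms: backlog = 1
  query t=26ms: backlog = 1
  query t=32ms: backlog = 0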